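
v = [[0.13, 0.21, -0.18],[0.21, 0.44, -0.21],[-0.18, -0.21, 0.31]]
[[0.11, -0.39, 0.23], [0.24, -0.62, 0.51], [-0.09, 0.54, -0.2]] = v @ [[-0.59, 0.07, 0.36], [0.78, -0.87, 1.17], [-0.1, 1.18, 0.36]]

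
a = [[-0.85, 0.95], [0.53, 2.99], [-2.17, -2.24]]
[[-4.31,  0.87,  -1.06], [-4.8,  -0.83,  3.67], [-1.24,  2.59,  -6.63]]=a@ [[2.73, -1.11, 2.19], [-2.09, -0.08, 0.84]]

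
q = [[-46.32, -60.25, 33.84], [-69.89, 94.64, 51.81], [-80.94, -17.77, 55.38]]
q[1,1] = 94.64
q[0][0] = -46.32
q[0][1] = -60.25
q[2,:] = [-80.94, -17.77, 55.38]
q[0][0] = -46.32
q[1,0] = -69.89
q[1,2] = 51.81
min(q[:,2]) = 33.84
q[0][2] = 33.84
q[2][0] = -80.94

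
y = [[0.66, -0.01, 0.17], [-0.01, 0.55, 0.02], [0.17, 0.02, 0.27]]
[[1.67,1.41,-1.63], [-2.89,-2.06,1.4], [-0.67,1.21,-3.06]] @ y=[[0.81, 0.73, -0.13], [-1.65, -1.08, -0.15], [-0.97, 0.61, -0.92]]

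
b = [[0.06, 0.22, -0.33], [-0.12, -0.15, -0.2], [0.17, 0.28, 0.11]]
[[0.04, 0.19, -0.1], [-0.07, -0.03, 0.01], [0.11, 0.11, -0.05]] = b @ [[0.57, 0.04, -0.0], [0.04, 0.47, -0.25], [-0.0, -0.25, 0.14]]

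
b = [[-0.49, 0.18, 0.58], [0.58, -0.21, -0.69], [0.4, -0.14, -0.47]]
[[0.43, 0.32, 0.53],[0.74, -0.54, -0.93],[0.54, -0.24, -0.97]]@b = [[0.19, -0.06, -0.22], [-1.05, 0.38, 1.24], [-0.79, 0.28, 0.93]]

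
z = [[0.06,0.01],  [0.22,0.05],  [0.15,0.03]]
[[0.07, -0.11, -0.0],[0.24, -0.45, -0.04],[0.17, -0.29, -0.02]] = z @ [[1.44, -1.18, 0.28], [-1.63, -3.81, -2.13]]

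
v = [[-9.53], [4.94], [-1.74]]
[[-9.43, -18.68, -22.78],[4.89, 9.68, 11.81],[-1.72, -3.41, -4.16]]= v @ [[0.99,1.96,2.39]]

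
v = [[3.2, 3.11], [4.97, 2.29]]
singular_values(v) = [6.96, 1.17]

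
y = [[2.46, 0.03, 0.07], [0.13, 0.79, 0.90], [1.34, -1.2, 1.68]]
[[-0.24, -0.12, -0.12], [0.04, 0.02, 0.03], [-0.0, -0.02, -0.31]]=y @ [[-0.10, -0.05, -0.05], [-0.01, -0.00, 0.12], [0.07, 0.03, -0.06]]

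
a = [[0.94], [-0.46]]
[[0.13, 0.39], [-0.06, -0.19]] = a @ [[0.14, 0.42]]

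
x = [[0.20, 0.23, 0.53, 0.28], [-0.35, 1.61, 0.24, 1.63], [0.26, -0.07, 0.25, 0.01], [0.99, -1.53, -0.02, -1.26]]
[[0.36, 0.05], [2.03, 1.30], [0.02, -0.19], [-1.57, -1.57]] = x @ [[0.16,-0.92], [0.40,-0.26], [-0.02,0.11], [0.89,0.84]]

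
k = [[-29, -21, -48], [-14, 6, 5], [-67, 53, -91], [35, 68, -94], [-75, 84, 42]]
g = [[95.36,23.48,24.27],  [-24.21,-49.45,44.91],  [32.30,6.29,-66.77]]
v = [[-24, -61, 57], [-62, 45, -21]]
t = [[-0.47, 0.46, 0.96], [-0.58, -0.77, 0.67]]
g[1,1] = -49.45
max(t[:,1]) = 0.459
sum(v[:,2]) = 36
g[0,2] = 24.27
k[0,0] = -29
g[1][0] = -24.21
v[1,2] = -21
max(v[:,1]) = 45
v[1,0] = -62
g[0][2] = 24.27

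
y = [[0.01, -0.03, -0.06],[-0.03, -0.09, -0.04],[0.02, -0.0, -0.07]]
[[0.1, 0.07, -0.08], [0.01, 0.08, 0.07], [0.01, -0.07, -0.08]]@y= [[-0.00,-0.01,-0.00],  [-0.00,-0.01,-0.01],  [0.0,0.01,0.01]]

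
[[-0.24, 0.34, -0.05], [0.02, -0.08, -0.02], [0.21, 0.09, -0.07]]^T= [[-0.24, 0.02, 0.21], [0.34, -0.08, 0.09], [-0.05, -0.02, -0.07]]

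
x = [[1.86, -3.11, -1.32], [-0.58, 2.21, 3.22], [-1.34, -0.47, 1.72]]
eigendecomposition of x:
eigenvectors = [[0.78+0.00j, (0.68+0j), 0.68-0.00j], [-0.56+0.00j, 0.13-0.53j, 0.13+0.53j], [-0.27+0.00j, (0.35+0.33j), (0.35-0.33j)]]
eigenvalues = [(4.57+0j), (0.61+1.76j), (0.61-1.76j)]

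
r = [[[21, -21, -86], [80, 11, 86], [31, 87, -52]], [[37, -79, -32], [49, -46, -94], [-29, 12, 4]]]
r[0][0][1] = -21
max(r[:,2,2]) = 4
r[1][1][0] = 49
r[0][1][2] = 86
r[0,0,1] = -21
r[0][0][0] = 21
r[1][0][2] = -32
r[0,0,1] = -21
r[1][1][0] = 49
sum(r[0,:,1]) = 77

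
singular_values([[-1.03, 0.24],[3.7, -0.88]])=[3.95, 0.0]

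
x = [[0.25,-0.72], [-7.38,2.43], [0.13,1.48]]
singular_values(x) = [7.79, 1.56]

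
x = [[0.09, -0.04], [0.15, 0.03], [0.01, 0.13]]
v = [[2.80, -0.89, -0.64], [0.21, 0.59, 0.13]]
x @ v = [[0.24,  -0.10,  -0.06],[0.43,  -0.12,  -0.09],[0.06,  0.07,  0.01]]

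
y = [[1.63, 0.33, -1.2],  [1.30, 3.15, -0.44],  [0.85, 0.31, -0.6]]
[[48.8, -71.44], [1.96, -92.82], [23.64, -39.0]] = y @ [[3.71, -61.44],[-6.12, -7.75],[-37.31, -26.05]]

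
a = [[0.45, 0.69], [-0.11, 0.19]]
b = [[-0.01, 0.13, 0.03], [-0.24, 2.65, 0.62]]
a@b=[[-0.17, 1.89, 0.44], [-0.04, 0.49, 0.11]]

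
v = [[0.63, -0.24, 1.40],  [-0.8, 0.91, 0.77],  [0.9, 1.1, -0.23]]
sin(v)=[[0.53,-0.38,0.89], [-0.45,0.71,0.64], [0.71,0.65,-0.12]]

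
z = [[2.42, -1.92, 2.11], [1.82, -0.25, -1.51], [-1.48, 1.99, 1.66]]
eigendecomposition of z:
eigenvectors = [[(-0.66+0j),(-0.66-0j),(0.78+0j)], [-0.08+0.57j,-0.08-0.57j,(0.58+0j)], [(0.33-0.35j),0.33+0.35j,0.23+0.00j]]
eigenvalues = [(1.11+2.8j), (1.11-2.8j), (1.62+0j)]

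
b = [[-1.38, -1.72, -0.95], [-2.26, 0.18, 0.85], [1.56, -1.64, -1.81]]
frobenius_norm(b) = 4.48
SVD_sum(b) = [[0.25, -0.16, -0.21], [-1.45, 0.95, 1.22], [1.95, -1.27, -1.63]] + [[-1.63, -1.56, -0.74], [-0.81, -0.77, -0.37], [-0.39, -0.37, -0.18]] + [[0.0, -0.0, 0.00], [-0.0, 0.0, -0.00], [-0.00, 0.0, -0.00]]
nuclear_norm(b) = 6.27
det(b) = 0.03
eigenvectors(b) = [[0.75, 0.24, 0.17], [0.64, -0.61, -0.55], [-0.14, 0.75, 0.82]]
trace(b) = -3.01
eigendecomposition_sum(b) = [[-1.65, -1.31, -0.54], [-1.41, -1.11, -0.46], [0.32, 0.25, 0.10]] + [[0.03, -0.04, -0.03], [-0.07, 0.1, 0.08], [0.09, -0.12, -0.10]] + [[0.24, -0.37, -0.38], [-0.78, 1.19, 1.22], [1.16, -1.77, -1.81]]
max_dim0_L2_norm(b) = 3.07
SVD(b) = [[0.10, 0.88, -0.47], [-0.59, 0.43, 0.68], [0.8, 0.21, 0.57]] @ diag([3.5641972890714113, 2.706213228067061, 0.0027656483599600027]) @ [[0.69, -0.45, -0.57],[-0.69, -0.66, -0.31],[-0.24, 0.61, -0.76]]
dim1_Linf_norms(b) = [1.72, 2.26, 1.81]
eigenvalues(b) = [-2.66, 0.03, -0.37]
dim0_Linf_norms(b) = [2.26, 1.72, 1.81]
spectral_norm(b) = 3.56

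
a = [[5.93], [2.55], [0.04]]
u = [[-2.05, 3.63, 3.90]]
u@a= [[-2.74]]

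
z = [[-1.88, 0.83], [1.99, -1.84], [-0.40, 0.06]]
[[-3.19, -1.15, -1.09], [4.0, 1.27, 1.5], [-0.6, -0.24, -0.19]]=z @ [[1.41, 0.59, 0.42],[-0.65, -0.05, -0.36]]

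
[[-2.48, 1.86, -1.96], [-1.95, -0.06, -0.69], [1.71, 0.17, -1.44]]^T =[[-2.48,  -1.95,  1.71], [1.86,  -0.06,  0.17], [-1.96,  -0.69,  -1.44]]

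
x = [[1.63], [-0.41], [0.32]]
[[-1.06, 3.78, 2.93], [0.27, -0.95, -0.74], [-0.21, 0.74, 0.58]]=x @ [[-0.65, 2.32, 1.8]]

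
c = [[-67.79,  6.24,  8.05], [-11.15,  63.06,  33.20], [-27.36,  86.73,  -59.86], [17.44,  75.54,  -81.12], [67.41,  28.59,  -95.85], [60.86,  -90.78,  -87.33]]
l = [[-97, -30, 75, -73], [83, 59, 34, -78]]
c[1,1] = 63.06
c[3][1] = 75.54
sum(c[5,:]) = -117.25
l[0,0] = -97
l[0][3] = -73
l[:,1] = [-30, 59]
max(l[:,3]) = -73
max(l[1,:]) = 83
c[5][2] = -87.33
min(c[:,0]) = -67.79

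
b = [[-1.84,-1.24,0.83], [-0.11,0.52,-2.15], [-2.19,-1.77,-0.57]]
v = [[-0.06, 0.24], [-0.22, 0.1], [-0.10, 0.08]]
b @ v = [[0.30, -0.5], [0.11, -0.15], [0.58, -0.75]]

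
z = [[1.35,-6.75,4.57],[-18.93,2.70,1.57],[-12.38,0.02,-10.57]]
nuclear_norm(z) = 40.40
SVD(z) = [[-0.14, -0.48, 0.86], [0.77, -0.60, -0.21], [0.62, 0.64, 0.46]] @ diag([23.459008868252603, 10.4137712307618, 6.525923051385446]) @ [[-0.96, 0.13, -0.26], [0.27, 0.16, -0.95], [-0.08, -0.98, -0.19]]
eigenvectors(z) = [[0.43+0.00j, (-0.06-0.37j), (-0.06+0.37j)], [-0.87+0.00j, 0.07-0.54j, 0.07+0.54j], [(-0.23+0j), 0.75+0.00j, 0.75-0.00j]]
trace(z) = -6.52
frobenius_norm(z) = 26.48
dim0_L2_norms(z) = [22.66, 7.27, 11.62]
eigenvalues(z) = [(12.5+0j), (-9.51+6.08j), (-9.51-6.08j)]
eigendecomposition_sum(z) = [[5.42-0.00j, (-3.73+0j), (0.82-0j)], [-10.93+0.00j, (7.52-0j), -1.65+0.00j], [(-2.92+0j), 2.01-0.00j, -0.44+0.00j]] + [[(-2.04+2.75j), (-1.51+0.77j), 1.88+2.24j], [-4.00+2.91j, (-2.41+0.4j), 1.61+3.91j], [-4.73-4.95j, -0.99-3.24j, (-5.06+2.93j)]] + [[(-2.04-2.75j), -1.51-0.77j, (1.88-2.24j)], [(-4-2.91j), -2.41-0.40j, (1.61-3.91j)], [-4.73+4.95j, (-0.99+3.24j), -5.06-2.93j]]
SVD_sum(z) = [[3.2,-0.44,0.86],[-17.32,2.35,-4.63],[-13.95,1.90,-3.73]] + [[-1.38, -0.80, 4.77], [-1.72, -0.99, 5.94], [1.82, 1.05, -6.28]] + [[-0.47, -5.52, -1.06],[0.11, 1.34, 0.26],[-0.25, -2.93, -0.56]]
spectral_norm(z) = 23.46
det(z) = 1594.26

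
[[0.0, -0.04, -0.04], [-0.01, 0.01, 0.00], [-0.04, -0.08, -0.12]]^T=[[0.00, -0.01, -0.04],[-0.04, 0.01, -0.08],[-0.04, 0.0, -0.12]]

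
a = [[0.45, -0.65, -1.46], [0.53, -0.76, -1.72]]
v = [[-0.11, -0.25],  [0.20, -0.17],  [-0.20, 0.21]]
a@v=[[0.11, -0.31], [0.13, -0.36]]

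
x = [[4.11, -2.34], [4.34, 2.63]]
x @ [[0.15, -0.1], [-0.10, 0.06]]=[[0.85, -0.55], [0.39, -0.28]]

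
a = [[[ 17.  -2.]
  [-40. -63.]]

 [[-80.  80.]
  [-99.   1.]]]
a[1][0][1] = 80.0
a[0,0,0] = 17.0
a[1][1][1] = 1.0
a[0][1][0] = -40.0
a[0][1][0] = -40.0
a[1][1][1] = 1.0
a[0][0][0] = 17.0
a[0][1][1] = -63.0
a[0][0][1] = -2.0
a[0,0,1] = -2.0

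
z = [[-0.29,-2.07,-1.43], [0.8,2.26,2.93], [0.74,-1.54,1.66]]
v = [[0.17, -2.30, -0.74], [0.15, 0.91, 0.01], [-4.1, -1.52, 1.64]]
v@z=[[-2.44, -4.41, -8.21],[0.69, 1.73, 2.47],[1.19, 2.53, 4.13]]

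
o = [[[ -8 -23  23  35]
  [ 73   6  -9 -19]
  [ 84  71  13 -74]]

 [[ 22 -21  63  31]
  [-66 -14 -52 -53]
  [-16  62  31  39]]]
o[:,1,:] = [[73, 6, -9, -19], [-66, -14, -52, -53]]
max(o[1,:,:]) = 63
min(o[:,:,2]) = -52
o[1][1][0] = -66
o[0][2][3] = -74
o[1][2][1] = 62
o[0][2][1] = 71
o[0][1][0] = 73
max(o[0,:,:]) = 84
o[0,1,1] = 6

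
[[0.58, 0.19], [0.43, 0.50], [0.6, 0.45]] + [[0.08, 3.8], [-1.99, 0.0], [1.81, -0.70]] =[[0.66,3.99], [-1.56,0.5], [2.41,-0.25]]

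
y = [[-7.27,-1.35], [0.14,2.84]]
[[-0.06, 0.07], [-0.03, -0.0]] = y@[[0.01,-0.01], [-0.01,0.0]]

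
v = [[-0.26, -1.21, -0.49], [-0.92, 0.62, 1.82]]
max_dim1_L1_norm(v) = 3.36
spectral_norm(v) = 2.26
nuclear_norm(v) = 3.35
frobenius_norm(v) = 2.51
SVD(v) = [[-0.39, 0.92],  [0.92, 0.39]] @ diag([2.2647967532648603, 1.0888965361323122]) @ [[-0.33,0.46,0.82], [-0.55,-0.81,0.23]]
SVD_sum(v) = [[0.29, -0.40, -0.72], [-0.69, 0.96, 1.72]] + [[-0.55,-0.81,0.23], [-0.23,-0.34,0.10]]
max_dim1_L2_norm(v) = 2.13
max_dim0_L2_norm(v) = 1.88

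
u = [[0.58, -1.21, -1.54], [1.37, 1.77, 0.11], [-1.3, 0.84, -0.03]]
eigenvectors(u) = [[(-0.52+0j), -0.01+0.62j, (-0.01-0.62j)], [0.27+0.00j, (0.64+0j), 0.64-0.00j], [(-0.81+0j), (-0-0.45j), (-0+0.45j)]]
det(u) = -5.28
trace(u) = 2.32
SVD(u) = [[0.67, -0.48, -0.56],[-0.7, -0.66, -0.27],[-0.24, 0.58, -0.78]] @ diag([2.524075211907332, 2.0425235017474286, 1.023543877635139]) @ [[-0.1, -0.89, -0.44], [-0.95, -0.05, 0.32], [0.31, -0.45, 0.84]]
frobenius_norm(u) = 3.40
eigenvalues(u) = [(-1.16+0j), (1.74+1.24j), (1.74-1.24j)]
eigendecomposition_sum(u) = [[-0.38+0.00j, -0.01+0.00j, -0.51+0.00j], [(0.2-0j), 0.00-0.00j, 0.27-0.00j], [-0.58+0.00j, -0.01+0.00j, (-0.79+0j)]] + [[0.48+0.57j, (-0.6+0.83j), (-0.51-0.09j)],  [0.59-0.51j, 0.88+0.61j, -0.08+0.54j],  [(-0.36-0.41j), 0.43-0.62j, 0.38+0.06j]] + [[0.48-0.57j, -0.60-0.83j, (-0.51+0.09j)],[0.59+0.51j, (0.88-0.61j), -0.08-0.54j],[-0.36+0.41j, (0.43+0.62j), (0.38-0.06j)]]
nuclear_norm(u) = 5.59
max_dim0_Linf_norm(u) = 1.77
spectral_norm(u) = 2.52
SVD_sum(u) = [[-0.18, -1.51, -0.74], [0.18, 1.58, 0.77], [0.06, 0.54, 0.26]] + [[0.93,0.05,-0.31], [1.27,0.06,-0.43], [-1.12,-0.05,0.38]] + [[-0.18, 0.26, -0.48], [-0.09, 0.13, -0.24], [-0.24, 0.36, -0.67]]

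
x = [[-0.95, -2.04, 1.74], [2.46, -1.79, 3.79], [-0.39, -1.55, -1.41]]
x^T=[[-0.95, 2.46, -0.39], [-2.04, -1.79, -1.55], [1.74, 3.79, -1.41]]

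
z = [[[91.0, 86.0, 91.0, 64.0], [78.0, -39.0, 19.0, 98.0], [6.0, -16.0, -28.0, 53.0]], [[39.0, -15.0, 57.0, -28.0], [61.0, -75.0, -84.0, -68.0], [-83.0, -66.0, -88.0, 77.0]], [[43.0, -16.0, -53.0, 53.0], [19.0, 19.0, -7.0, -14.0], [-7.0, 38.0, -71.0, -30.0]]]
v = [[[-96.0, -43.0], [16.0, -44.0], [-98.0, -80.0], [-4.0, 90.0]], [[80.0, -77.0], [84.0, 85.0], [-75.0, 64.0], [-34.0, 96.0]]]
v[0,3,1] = 90.0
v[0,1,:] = [16.0, -44.0]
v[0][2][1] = -80.0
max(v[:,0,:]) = 80.0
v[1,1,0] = 84.0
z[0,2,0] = 6.0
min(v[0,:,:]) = -98.0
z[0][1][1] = -39.0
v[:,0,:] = [[-96.0, -43.0], [80.0, -77.0]]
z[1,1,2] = -84.0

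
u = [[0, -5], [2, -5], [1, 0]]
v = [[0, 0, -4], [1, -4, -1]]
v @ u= [[-4, 0], [-9, 15]]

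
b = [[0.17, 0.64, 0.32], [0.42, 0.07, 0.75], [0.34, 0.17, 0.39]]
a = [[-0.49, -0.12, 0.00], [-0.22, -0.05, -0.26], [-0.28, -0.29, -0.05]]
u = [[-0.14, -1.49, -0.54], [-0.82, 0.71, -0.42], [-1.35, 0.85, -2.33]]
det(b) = 0.06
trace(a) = -0.59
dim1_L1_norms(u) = [2.17, 1.95, 4.53]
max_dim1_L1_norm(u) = 4.53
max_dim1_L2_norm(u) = 2.82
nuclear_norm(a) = 1.09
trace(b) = 0.63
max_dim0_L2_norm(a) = 0.61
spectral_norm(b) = 1.14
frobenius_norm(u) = 3.44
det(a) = 0.03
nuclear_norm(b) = 1.76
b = a @ u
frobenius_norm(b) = 1.26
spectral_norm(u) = 2.99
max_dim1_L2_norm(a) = 0.5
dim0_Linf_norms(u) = [1.35, 1.49, 2.33]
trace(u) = -1.76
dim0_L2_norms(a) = [0.61, 0.32, 0.26]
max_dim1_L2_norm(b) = 0.86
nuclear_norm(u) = 5.06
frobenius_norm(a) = 0.73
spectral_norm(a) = 0.67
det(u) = 2.04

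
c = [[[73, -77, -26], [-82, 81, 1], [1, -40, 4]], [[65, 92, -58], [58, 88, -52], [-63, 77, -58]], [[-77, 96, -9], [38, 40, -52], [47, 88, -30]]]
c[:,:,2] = [[-26, 1, 4], [-58, -52, -58], [-9, -52, -30]]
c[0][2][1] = -40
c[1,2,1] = 77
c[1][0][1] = 92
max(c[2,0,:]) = 96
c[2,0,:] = [-77, 96, -9]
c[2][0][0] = -77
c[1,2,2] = -58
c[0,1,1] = 81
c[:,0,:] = [[73, -77, -26], [65, 92, -58], [-77, 96, -9]]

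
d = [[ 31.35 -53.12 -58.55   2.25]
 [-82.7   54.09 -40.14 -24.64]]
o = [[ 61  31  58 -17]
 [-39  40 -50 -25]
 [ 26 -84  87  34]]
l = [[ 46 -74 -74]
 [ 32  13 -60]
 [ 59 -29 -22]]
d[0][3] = 2.25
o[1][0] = -39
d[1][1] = 54.09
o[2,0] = 26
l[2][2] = -22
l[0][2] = -74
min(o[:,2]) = -50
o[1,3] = -25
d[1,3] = -24.64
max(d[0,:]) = 31.35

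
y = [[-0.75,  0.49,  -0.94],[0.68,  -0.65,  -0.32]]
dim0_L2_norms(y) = [1.01, 0.81, 0.99]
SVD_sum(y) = [[-0.87,0.65,-0.6], [0.46,-0.35,0.32]] + [[0.12,-0.16,-0.34], [0.22,-0.30,-0.64]]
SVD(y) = [[-0.88,0.47], [0.47,0.88]] @ diag([1.4034478772869208, 0.8389481841799507]) @ [[0.70, -0.53, 0.48], [0.29, -0.41, -0.87]]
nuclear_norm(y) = 2.24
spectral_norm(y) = 1.40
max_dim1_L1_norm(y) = 2.18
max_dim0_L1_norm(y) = 1.43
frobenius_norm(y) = 1.64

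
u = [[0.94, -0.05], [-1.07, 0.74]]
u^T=[[0.94, -1.07], [-0.05, 0.74]]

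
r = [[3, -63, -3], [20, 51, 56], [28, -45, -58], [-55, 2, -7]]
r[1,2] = 56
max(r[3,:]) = 2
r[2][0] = 28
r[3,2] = -7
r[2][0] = 28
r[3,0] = -55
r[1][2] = 56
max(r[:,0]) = 28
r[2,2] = -58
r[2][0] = 28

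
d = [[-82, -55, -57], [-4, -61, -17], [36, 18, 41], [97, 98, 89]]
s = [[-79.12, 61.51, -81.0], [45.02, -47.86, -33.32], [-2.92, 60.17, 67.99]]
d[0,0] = -82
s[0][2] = -81.0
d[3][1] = 98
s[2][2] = 67.99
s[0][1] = 61.51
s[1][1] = -47.86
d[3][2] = 89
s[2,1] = 60.17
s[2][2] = 67.99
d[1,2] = -17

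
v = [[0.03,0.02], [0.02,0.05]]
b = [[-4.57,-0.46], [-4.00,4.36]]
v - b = [[4.6, 0.48], [4.02, -4.31]]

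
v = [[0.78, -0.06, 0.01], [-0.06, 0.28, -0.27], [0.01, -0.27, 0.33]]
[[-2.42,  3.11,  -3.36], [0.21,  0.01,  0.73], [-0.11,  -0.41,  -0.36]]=v @ [[-3.15, 3.86, -4.04], [-0.67, -2.26, 3.86], [-0.78, -3.22, 2.18]]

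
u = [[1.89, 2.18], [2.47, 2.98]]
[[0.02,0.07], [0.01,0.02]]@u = [[0.21, 0.25],[0.07, 0.08]]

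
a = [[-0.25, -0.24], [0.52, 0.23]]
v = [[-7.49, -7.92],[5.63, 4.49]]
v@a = [[-2.25, -0.02], [0.93, -0.32]]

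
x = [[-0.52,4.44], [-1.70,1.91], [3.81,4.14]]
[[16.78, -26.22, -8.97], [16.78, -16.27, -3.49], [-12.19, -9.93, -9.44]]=x @ [[-6.48,  3.38,  -0.25], [3.02,  -5.51,  -2.05]]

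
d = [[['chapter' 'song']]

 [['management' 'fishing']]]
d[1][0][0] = 'management'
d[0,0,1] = 'song'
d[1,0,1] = 'fishing'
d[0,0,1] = 'song'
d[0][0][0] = 'chapter'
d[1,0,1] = 'fishing'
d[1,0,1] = 'fishing'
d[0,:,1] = ['song']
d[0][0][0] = 'chapter'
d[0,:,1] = ['song']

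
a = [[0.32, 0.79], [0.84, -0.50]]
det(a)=-0.824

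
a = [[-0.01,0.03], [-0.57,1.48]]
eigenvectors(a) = [[-0.93, -0.02], [-0.36, -1.0]]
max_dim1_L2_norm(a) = 1.59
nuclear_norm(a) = 1.59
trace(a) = 1.47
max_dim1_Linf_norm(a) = 1.48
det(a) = 0.00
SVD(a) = [[-0.02, -1.0], [-1.00, 0.02]] @ diag([1.5862843054462823, 0.00144992924162658]) @ [[0.36,  -0.93], [-0.93,  -0.36]]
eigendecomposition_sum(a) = [[0.00,-0.0], [0.00,-0.00]] + [[-0.01, 0.03], [-0.57, 1.48]]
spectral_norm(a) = 1.59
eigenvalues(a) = [0.0, 1.47]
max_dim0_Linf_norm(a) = 1.48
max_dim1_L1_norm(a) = 2.05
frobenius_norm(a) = 1.59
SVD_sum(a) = [[-0.01, 0.03], [-0.57, 1.48]] + [[0.00, 0.00], [-0.0, -0.00]]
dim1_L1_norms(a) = [0.04, 2.05]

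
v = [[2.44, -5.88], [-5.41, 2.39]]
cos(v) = [[-0.6, -0.42], [-0.38, -0.60]]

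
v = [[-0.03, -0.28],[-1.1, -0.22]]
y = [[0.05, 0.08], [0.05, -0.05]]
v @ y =[[-0.02, 0.01], [-0.07, -0.08]]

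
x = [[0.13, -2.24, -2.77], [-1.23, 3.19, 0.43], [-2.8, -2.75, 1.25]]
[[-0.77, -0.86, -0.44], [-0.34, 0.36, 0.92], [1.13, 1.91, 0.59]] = x @ [[-0.04, -0.42, -0.35],[-0.18, -0.1, 0.15],[0.42, 0.37, 0.02]]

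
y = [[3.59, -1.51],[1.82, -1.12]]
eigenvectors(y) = [[0.91, 0.35], [0.41, 0.94]]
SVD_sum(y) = [[3.53, -1.63],[1.93, -0.89]] + [[0.06, 0.12], [-0.11, -0.23]]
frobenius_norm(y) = 4.44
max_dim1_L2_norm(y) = 3.89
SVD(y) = [[-0.88, -0.48],[-0.48, 0.88]] @ diag([4.433124521608338, 0.28706615250642703]) @ [[-0.91, 0.42], [-0.42, -0.91]]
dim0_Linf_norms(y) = [3.59, 1.51]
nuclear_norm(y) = 4.72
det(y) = -1.27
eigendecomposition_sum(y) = [[3.5, -1.31], [1.58, -0.59]] + [[0.09, -0.20], [0.24, -0.53]]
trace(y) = 2.47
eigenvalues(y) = [2.91, -0.44]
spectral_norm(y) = 4.43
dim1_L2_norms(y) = [3.89, 2.14]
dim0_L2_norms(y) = [4.02, 1.88]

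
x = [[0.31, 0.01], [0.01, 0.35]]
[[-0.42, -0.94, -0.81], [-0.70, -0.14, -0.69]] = x @ [[-1.29, -3.02, -2.54], [-1.96, -0.31, -1.91]]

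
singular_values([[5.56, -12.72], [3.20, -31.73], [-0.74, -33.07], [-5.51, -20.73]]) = [51.89, 8.46]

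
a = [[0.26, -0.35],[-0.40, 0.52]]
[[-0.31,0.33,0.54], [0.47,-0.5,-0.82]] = a @ [[-0.81, 0.82, 1.62],[0.28, -0.34, -0.34]]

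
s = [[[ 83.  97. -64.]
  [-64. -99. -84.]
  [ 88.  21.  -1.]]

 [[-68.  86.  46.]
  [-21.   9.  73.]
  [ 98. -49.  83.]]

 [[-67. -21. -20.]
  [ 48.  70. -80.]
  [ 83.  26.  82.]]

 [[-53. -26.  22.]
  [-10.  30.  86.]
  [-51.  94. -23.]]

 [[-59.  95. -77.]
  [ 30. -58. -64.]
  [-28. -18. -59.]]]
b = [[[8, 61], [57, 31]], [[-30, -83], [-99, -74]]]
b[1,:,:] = [[-30, -83], [-99, -74]]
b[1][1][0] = -99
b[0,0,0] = 8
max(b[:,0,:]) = 61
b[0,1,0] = 57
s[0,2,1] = 21.0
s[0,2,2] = -1.0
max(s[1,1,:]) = 73.0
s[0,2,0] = 88.0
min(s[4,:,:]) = -77.0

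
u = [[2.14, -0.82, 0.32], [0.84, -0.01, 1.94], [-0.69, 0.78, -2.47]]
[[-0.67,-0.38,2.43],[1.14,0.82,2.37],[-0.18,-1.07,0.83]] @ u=[[-3.43, 2.45, -6.95], [1.49, 0.91, -3.9], [-1.86, 0.81, -4.18]]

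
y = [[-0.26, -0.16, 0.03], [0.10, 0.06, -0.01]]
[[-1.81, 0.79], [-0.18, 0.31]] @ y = [[0.55, 0.34, -0.06], [0.08, 0.05, -0.01]]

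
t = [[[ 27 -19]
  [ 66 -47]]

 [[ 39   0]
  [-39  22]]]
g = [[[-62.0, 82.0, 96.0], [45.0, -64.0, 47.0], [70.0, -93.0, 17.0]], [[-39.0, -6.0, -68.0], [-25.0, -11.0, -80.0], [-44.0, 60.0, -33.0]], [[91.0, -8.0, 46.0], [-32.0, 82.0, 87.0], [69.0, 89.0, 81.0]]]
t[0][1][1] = -47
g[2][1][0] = -32.0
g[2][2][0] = 69.0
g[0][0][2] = 96.0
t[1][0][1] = 0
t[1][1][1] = 22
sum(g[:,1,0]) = -12.0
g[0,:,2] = [96.0, 47.0, 17.0]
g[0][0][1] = 82.0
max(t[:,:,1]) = 22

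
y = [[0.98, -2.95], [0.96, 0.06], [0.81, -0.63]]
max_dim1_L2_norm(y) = 3.11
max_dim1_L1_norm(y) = 3.93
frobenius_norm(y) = 3.41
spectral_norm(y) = 3.24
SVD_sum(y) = [[1.2, -2.86], [0.12, -0.29], [0.35, -0.82]] + [[-0.22, -0.09], [0.84, 0.35], [0.46, 0.19]]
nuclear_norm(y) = 4.31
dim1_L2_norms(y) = [3.11, 0.96, 1.03]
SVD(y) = [[0.96, -0.22], [0.1, 0.85], [0.28, 0.47]] @ diag([3.2413185229289563, 1.065342307860555]) @ [[0.39, -0.92], [0.92, 0.39]]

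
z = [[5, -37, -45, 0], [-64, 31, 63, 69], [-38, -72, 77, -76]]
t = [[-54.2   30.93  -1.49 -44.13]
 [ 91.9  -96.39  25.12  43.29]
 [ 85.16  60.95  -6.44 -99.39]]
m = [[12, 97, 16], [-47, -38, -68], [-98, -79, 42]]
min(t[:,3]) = -99.39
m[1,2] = -68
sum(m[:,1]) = -20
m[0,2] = 16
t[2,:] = [85.16, 60.95, -6.44, -99.39]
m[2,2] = 42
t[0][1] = 30.93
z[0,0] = 5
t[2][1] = 60.95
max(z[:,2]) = 77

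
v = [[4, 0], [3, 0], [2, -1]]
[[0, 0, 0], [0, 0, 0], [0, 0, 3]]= v @ [[0, 0, 0], [0, 0, -3]]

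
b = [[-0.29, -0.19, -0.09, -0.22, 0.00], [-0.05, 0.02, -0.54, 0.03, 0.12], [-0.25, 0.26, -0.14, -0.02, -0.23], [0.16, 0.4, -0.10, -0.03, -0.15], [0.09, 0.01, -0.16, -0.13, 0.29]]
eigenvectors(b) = [[-0.28+0.44j, (-0.28-0.44j), -0.24+0.35j, -0.24-0.35j, -0.24+0.00j], [-0.32+0.28j, -0.32-0.28j, 0.57+0.00j, 0.57-0.00j, (0.5+0j)], [0.01+0.28j, 0.01-0.28j, 0.02-0.35j, (0.02+0.35j), 0j], [0.66+0.00j, (0.66-0j), (0.41-0.21j), (0.41+0.21j), 0.15+0.00j], [0.16+0.06j, 0.16-0.06j, 0.40+0.03j, (0.4-0.03j), 0.82+0.00j]]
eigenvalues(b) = [(-0.33+0.22j), (-0.33-0.22j), (0.13+0.29j), (0.13-0.29j), (0.25+0j)]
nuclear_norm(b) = 2.03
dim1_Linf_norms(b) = [0.29, 0.54, 0.26, 0.4, 0.29]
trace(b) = -0.15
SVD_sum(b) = [[-0.01, 0.03, -0.07, -0.01, 0.00], [-0.08, 0.19, -0.47, -0.04, 0.02], [-0.04, 0.09, -0.23, -0.02, 0.01], [-0.03, 0.08, -0.19, -0.02, 0.01], [-0.03, 0.06, -0.14, -0.01, 0.01]] + [[-0.05, -0.20, -0.06, -0.05, 0.14], [-0.04, -0.13, -0.04, -0.03, 0.1], [0.05, 0.18, 0.05, 0.04, -0.13], [0.08, 0.30, 0.09, 0.07, -0.21], [-0.04, -0.15, -0.04, -0.03, 0.11]] + [[-0.24,-0.04,0.02,-0.05,-0.15],  [0.06,0.01,-0.01,0.01,0.04],  [-0.23,-0.04,0.02,-0.05,-0.15],  [0.09,0.01,-0.01,0.02,0.06],  [0.18,0.03,-0.02,0.04,0.11]] + [[-0.0, 0.04, 0.03, -0.10, 0.03], [0.0, -0.04, -0.03, 0.10, -0.03], [-0.00, 0.00, 0.0, -0.01, 0.0], [-0.00, 0.03, 0.02, -0.08, 0.03], [-0.0, 0.05, 0.04, -0.14, 0.04]] + [[0.02, -0.02, -0.01, -0.02, -0.02], [0.01, -0.01, -0.0, -0.01, -0.01], [-0.03, 0.02, 0.01, 0.02, 0.03], [0.02, -0.02, -0.01, -0.02, -0.03], [-0.02, 0.02, 0.01, 0.02, 0.02]]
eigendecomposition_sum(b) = [[(-0.15-0.06j), (0.01+0.1j), -0.12+0.01j, (-0.05-0.12j), -0.04-0.06j], [-0.11-0.08j, (-0.02+0.08j), -0.10-0.02j, -0.02-0.10j, (-0.02-0.05j)], [-0.09+0.02j, 0.03+0.04j, (-0.05+0.04j), -0.06-0.04j, -0.04-0.01j], [0.04+0.20j, (0.1-0.08j), (0.09+0.13j), (-0.09+0.14j), (-0.04+0.08j)], [(-0.01+0.05j), 0.03-0.01j, (0.01+0.04j), -0.03+0.03j, -0.02+0.02j]] + [[(-0.15+0.06j), 0.01-0.10j, -0.12-0.01j, -0.05+0.12j, -0.04+0.06j], [-0.11+0.08j, (-0.02-0.08j), (-0.1+0.02j), (-0.02+0.1j), (-0.02+0.05j)], [(-0.09-0.02j), 0.03-0.04j, (-0.05-0.04j), -0.06+0.04j, -0.04+0.01j], [(0.04-0.2j), 0.10+0.08j, (0.09-0.13j), (-0.09-0.14j), -0.04-0.08j], [(-0.01-0.05j), (0.03+0.01j), 0.01-0.04j, (-0.03-0.03j), -0.02-0.02j]] + [[0.00+0.08j, (-0.12-0.02j), (0.09-0.12j), -0.08+0.02j, 0.09+0.03j],[0.09-0.07j, 0.07+0.15j, -0.20-0.02j, 0.08+0.08j, -0.03-0.13j],[-0.04-0.06j, 0.10-0.04j, -0.02+0.12j, (0.05-0.05j), (-0.08+0.02j)],[(0.04-0.08j), 0.11+0.08j, (-0.15+0.06j), 0.09+0.03j, -0.07-0.08j],[(0.07-0.04j), 0.04+0.11j, (-0.14-0.02j), 0.06+0.06j, (-0.02-0.09j)]] + [[0.00-0.08j, -0.12+0.02j, (0.09+0.12j), -0.08-0.02j, 0.09-0.03j],[0.09+0.07j, (0.07-0.15j), -0.20+0.02j, (0.08-0.08j), -0.03+0.13j],[-0.04+0.06j, (0.1+0.04j), -0.02-0.12j, 0.05+0.05j, -0.08-0.02j],[0.04+0.08j, 0.11-0.08j, (-0.15-0.06j), 0.09-0.03j, -0.07+0.08j],[(0.07+0.04j), (0.04-0.11j), -0.14+0.02j, 0.06-0.06j, -0.02+0.09j]] + [[0.01-0.00j, 0.04+0.00j, -0.03+0.00j, 0.05-0.00j, (-0.11-0j)], [(-0.02+0j), -0.09-0.00j, (0.06-0j), (-0.11+0j), (0.22+0j)], [(-0+0j), (-0-0j), 0.00-0.00j, -0.00+0.00j, 0j], [(-0+0j), (-0.03-0j), 0.02-0.00j, -0.03+0.00j, 0.07+0.00j], [-0.03+0.00j, (-0.15-0j), 0.10-0.00j, -0.17+0.00j, 0.36+0.00j]]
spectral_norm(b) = 0.63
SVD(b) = [[-0.12, 0.45, 0.62, 0.46, 0.44], [-0.81, 0.3, -0.15, -0.46, 0.16], [-0.4, -0.4, 0.59, 0.05, -0.57], [-0.33, -0.66, -0.23, 0.39, 0.49], [-0.25, 0.33, -0.45, 0.65, -0.45]] @ diag([0.6322462696465865, 0.5882614190063307, 0.48036979006683156, 0.24185019204456695, 0.09092033230135466]) @ [[0.16,-0.37,0.91,0.08,-0.04],[-0.2,-0.76,-0.23,-0.18,0.55],[-0.82,-0.13,0.08,-0.18,-0.52],[-0.00,0.33,0.23,-0.88,0.26],[0.51,-0.41,-0.24,-0.4,-0.6]]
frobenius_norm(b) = 1.02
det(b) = 0.00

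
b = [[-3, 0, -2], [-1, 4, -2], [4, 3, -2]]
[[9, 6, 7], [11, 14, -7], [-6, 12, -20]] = b@[[-3, 0, -3], [2, 2, -2], [0, -3, 1]]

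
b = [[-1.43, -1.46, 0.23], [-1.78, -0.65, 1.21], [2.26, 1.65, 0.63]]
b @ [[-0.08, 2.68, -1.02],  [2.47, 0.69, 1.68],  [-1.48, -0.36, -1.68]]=[[-3.83, -4.92, -1.38],  [-3.25, -5.65, -1.31],  [2.96, 6.97, -0.59]]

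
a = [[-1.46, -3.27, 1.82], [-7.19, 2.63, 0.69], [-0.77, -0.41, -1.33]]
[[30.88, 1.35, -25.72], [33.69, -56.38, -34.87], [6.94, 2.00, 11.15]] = a@ [[-6.84, 5.75, 3.89], [-6.05, -4.84, 0.18], [0.61, -3.34, -10.69]]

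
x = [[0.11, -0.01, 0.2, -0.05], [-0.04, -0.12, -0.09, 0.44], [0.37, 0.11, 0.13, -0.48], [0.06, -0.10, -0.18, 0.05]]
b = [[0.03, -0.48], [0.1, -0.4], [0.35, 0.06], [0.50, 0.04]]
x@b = [[0.05, -0.04],[0.18, 0.08],[-0.17, -0.23],[-0.05, 0.0]]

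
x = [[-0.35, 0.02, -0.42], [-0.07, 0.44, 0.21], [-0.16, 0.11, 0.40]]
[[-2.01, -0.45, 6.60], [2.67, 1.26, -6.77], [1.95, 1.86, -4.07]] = x @ [[1.05, -2.68, -7.58], [4.27, 0.84, -11.84], [4.11, 3.35, -9.96]]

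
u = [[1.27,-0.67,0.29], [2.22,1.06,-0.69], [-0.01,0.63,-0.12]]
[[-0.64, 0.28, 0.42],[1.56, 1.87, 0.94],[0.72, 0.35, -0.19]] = u @ [[0.12, 0.54, 0.32], [1.12, 0.54, -0.50], [-0.16, -0.14, -1.1]]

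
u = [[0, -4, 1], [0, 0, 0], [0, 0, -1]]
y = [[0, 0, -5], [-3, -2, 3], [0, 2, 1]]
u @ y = [[12, 10, -11], [0, 0, 0], [0, -2, -1]]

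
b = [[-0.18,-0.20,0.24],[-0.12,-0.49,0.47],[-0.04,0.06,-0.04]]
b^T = [[-0.18, -0.12, -0.04], [-0.20, -0.49, 0.06], [0.24, 0.47, -0.04]]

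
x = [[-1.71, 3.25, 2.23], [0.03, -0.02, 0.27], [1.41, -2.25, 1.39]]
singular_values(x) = [4.68, 2.38, 0.0]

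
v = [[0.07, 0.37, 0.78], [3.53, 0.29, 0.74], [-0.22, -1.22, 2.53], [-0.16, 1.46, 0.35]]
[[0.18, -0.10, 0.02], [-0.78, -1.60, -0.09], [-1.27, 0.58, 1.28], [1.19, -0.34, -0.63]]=v@ [[-0.26,-0.44,-0.04], [0.82,-0.29,-0.50], [-0.13,0.05,0.26]]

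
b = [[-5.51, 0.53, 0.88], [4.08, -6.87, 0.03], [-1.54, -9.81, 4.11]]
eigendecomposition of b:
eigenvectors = [[0.31, -0.43, 0.1], [-0.77, -0.50, 0.04], [-0.56, -0.75, 0.99]]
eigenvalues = [-8.47, -3.35, 3.55]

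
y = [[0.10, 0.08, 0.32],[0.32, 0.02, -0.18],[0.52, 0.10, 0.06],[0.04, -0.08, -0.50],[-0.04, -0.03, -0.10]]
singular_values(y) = [0.64, 0.63, 0.01]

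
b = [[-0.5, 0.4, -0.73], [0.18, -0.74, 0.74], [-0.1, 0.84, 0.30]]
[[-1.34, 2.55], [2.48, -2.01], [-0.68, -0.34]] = b @ [[-1.65,-1.89], [-1.73,0.13], [2.02,-2.13]]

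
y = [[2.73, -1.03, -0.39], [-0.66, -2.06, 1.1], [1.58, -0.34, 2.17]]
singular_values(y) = [3.48, 2.58, 1.76]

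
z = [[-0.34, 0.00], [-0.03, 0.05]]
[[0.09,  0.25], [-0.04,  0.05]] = z @ [[-0.27, -0.74], [-0.99, 0.46]]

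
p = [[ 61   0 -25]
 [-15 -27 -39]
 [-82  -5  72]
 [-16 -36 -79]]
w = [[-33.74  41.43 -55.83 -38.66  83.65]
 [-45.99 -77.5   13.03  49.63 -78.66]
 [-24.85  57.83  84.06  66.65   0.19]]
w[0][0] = -33.74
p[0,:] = [61, 0, -25]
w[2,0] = -24.85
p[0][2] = -25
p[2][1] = -5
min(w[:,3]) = -38.66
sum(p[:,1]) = -68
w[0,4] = 83.65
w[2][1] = 57.83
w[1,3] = 49.63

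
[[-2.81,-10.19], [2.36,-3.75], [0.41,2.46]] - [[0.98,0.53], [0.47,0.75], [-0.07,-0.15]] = [[-3.79, -10.72], [1.89, -4.5], [0.48, 2.61]]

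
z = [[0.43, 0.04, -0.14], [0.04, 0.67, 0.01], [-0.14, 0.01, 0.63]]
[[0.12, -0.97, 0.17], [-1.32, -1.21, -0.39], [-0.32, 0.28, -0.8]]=z @ [[0.33, -2.10, 0.04], [-1.98, -1.68, -0.56], [-0.4, 0.01, -1.25]]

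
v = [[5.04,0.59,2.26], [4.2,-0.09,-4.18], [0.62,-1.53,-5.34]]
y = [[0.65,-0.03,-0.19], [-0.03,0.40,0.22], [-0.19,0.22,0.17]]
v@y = [[2.83,0.58,-0.44], [3.53,-1.08,-1.53], [1.46,-1.81,-1.36]]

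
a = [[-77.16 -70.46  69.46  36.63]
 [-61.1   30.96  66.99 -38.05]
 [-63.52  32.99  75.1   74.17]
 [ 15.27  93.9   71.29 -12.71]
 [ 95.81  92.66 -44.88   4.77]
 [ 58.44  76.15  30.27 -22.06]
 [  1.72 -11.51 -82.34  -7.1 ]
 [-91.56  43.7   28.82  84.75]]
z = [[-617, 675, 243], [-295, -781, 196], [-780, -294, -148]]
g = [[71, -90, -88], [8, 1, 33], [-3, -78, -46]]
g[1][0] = 8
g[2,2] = -46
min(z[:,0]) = -780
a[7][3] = 84.75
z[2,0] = -780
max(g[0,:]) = 71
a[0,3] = 36.63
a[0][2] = 69.46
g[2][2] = -46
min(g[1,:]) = 1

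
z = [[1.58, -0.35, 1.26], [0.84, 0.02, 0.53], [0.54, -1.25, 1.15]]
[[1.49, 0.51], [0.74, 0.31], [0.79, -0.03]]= z @ [[0.45, 0.43], [0.18, 0.12], [0.67, -0.1]]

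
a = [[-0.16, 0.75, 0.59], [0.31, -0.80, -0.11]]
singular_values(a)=[1.25, 0.35]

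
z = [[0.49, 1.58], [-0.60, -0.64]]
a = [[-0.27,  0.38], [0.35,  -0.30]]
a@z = [[-0.36, -0.67], [0.35, 0.74]]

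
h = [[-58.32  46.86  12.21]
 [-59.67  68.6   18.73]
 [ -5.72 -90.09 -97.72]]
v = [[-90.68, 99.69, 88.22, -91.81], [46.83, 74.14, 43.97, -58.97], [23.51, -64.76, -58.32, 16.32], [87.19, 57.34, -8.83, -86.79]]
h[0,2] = 12.21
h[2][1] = -90.09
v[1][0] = 46.83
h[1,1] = 68.6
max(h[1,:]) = 68.6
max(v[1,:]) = 74.14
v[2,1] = -64.76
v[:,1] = [99.69, 74.14, -64.76, 57.34]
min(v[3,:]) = -86.79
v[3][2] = -8.83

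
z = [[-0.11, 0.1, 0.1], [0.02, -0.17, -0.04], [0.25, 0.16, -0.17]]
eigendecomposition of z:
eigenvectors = [[0.61, 0.58, 0.49],[-0.11, -0.33, -0.72],[0.79, -0.74, 0.49]]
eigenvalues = [0.0, -0.29, -0.16]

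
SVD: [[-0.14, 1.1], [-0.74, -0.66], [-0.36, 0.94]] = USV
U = [[0.69,0.16], [-0.41,0.89], [0.59,0.43]]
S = [1.59, 0.83]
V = [[-0.0, 1.00], [-1.00, -0.0]]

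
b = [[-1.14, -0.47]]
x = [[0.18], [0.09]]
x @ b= [[-0.21, -0.08],[-0.10, -0.04]]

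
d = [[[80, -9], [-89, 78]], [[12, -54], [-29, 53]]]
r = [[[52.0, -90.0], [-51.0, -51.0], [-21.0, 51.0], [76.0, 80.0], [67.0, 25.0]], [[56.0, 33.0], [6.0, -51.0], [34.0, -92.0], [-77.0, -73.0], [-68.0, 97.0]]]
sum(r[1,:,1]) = -86.0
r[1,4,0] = -68.0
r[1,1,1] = -51.0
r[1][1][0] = 6.0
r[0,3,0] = 76.0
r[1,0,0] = 56.0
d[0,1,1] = 78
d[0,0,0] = 80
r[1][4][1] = 97.0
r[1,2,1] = -92.0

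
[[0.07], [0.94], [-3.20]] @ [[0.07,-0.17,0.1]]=[[0.00, -0.01, 0.01], [0.07, -0.16, 0.09], [-0.22, 0.54, -0.32]]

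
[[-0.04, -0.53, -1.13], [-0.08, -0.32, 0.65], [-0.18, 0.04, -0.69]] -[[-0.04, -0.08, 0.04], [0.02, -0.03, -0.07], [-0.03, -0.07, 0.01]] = [[0.00,  -0.45,  -1.17], [-0.10,  -0.29,  0.72], [-0.15,  0.11,  -0.70]]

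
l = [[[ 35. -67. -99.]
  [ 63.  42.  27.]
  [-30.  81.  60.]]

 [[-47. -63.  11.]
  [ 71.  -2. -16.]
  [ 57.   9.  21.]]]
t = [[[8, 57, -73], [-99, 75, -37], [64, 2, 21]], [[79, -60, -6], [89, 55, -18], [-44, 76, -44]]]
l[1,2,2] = 21.0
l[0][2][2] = 60.0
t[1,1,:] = [89, 55, -18]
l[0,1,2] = 27.0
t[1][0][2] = -6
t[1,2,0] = -44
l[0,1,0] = 63.0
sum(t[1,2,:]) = -12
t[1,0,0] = 79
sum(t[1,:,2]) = -68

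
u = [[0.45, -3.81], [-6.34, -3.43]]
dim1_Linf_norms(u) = [3.81, 6.34]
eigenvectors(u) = [[0.75,0.47], [-0.66,0.88]]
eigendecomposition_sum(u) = [[2.59, -1.37], [-2.28, 1.2]] + [[-2.14, -2.44], [-4.06, -4.63]]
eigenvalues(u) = [3.79, -6.77]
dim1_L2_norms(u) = [3.84, 7.21]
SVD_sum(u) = [[-1.5, -1.06], [-5.84, -4.13]] + [[1.95, -2.75], [-0.50, 0.70]]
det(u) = -25.70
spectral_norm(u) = 7.39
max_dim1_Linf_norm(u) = 6.34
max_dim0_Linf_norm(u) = 6.34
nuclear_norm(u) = 10.87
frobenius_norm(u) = 8.17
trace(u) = -2.98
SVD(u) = [[0.25, 0.97], [0.97, -0.25]] @ diag([7.387724931087521, 3.4785945930199857]) @ [[-0.82,-0.58], [0.58,-0.82]]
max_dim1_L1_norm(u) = 9.77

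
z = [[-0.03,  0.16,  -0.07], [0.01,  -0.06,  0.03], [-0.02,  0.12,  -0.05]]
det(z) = 0.00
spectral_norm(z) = 0.23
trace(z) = -0.14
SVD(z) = [[-0.77, 0.05, -0.64], [0.29, -0.86, -0.41], [-0.57, -0.51, 0.65]] @ diag([0.23082158575900097, 0.00411970302130588, 0.0021032343465310407]) @ [[0.16, -0.9, 0.39], [0.03, -0.40, -0.92], [0.99, 0.16, -0.04]]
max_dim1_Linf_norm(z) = 0.16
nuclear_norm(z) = 0.24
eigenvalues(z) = [-0.14, -0.0, 0.0]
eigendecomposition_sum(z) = [[-0.03, 0.16, -0.07], [0.01, -0.06, 0.03], [-0.02, 0.12, -0.05]] + [[-0.0, -0.0, 0.00], [-0.00, -0.00, 0.00], [0.00, 0.00, -0.00]] + [[-0.0, 0.00, 0.00], [-0.0, 0.00, 0.00], [-0.00, 0.0, 0.00]]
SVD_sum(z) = [[-0.03, 0.16, -0.07], [0.01, -0.06, 0.03], [-0.02, 0.12, -0.05]] + [[0.00, -0.0, -0.00], [-0.0, 0.0, 0.00], [-0.00, 0.00, 0.0]] + [[-0.0, -0.0, 0.0],[-0.0, -0.00, 0.0],[0.00, 0.00, -0.0]]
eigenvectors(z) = [[0.77,-0.99,0.33], [-0.30,-0.14,0.44], [0.56,0.06,0.84]]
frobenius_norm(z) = 0.23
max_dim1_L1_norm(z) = 0.26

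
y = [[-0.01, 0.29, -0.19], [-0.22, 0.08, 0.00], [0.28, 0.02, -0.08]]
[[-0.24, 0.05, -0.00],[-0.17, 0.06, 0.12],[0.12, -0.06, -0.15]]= y @ [[0.60, -0.2, -0.52], [-0.45, 0.21, 0.04], [0.55, 0.06, 0.11]]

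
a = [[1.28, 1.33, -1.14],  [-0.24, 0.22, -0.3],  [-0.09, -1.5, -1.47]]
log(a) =[[(0.48+0.07j), (1.93+0.55j), -0.33+0.80j], [-0.20+0.04j, -0.31+0.35j, 0.22+0.51j], [0.15+0.23j, 0.45+1.89j, 0.45+2.72j]]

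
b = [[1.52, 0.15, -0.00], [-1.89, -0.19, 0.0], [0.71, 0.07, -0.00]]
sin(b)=[[1.11, 0.11, 0.0], [-1.38, -0.14, 0.00], [0.52, 0.05, 0.0]]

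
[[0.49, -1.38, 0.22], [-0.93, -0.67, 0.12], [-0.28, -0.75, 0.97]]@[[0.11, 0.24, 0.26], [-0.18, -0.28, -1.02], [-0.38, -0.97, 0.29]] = [[0.22, 0.29, 1.60], [-0.03, -0.15, 0.48], [-0.26, -0.8, 0.97]]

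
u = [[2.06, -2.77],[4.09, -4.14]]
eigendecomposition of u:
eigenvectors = [[0.59+0.25j, 0.59-0.25j], [(0.77+0j), 0.77-0.00j]]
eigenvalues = [(-1.04+1.31j), (-1.04-1.31j)]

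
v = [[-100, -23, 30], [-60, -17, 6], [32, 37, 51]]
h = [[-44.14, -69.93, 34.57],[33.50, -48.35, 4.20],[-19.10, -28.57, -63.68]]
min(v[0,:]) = -100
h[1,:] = [33.5, -48.35, 4.2]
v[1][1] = -17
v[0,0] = -100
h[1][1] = -48.35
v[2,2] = 51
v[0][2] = 30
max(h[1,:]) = 33.5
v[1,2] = 6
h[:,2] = [34.57, 4.2, -63.68]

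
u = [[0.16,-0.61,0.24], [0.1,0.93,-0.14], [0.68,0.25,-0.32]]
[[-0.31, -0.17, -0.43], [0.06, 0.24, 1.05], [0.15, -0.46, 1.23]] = u @ [[-0.36, -0.5, 1.32],[-0.09, 0.42, 0.94],[-1.3, 0.71, -0.3]]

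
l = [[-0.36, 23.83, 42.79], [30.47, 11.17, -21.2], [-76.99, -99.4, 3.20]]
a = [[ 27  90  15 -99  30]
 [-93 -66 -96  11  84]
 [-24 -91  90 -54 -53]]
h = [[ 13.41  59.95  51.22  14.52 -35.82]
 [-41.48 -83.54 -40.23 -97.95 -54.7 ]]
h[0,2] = 51.22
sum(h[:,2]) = 10.990000000000002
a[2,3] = -54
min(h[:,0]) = -41.48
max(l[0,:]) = 42.79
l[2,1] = -99.4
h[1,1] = -83.54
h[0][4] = -35.82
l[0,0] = -0.36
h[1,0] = -41.48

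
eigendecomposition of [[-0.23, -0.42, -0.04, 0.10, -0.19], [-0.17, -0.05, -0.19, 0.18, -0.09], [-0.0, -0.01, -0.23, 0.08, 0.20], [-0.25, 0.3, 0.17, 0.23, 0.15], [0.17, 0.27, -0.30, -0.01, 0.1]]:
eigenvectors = [[(-0.11+0j), 0.78+0.00j, 0.46-0.21j, 0.46+0.21j, (-0.64+0j)],[(0.33+0j), 0.44+0.00j, (0.07-0.22j), (0.07+0.22j), (0.12+0j)],[(0.13+0j), 0.33+0.00j, -0.07+0.28j, -0.07-0.28j, (-0.19+0j)],[(0.92+0j), (0.08+0j), (0.4+0.25j), 0.40-0.25j, (-0.73+0j)],[(0.07+0j), -0.30+0.00j, -0.62+0.00j, (-0.62-0j), (0.1+0j)]]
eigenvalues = [(0.4+0j), (-0.4+0j), (-0.08+0.29j), (-0.08-0.29j), (-0.02+0j)]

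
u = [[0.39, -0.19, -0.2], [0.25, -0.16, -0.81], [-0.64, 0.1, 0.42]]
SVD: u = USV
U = [[-0.37, 0.43, 0.83],[-0.69, -0.72, 0.07],[0.63, -0.54, 0.56]]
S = [1.17, 0.43, 0.11]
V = [[-0.61, 0.21, 0.76], [0.77, -0.05, 0.63], [-0.17, -0.98, 0.13]]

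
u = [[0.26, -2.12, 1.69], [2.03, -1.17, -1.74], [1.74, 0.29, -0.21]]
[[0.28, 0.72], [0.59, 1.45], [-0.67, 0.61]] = u @ [[-0.35, 0.40], [-0.50, -0.38], [-0.41, -0.11]]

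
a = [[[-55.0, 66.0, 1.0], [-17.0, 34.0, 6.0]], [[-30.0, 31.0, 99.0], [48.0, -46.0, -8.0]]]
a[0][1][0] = -17.0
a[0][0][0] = -55.0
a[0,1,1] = 34.0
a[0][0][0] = -55.0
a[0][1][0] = -17.0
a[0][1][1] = 34.0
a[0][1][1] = 34.0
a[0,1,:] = [-17.0, 34.0, 6.0]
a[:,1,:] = [[-17.0, 34.0, 6.0], [48.0, -46.0, -8.0]]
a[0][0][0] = -55.0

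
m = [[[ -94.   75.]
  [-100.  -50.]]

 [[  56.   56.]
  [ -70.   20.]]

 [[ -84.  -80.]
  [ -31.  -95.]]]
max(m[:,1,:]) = 20.0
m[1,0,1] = 56.0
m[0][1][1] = -50.0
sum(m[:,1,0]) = -201.0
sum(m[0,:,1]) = 25.0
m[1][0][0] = 56.0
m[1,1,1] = 20.0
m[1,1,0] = -70.0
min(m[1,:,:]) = -70.0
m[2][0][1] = -80.0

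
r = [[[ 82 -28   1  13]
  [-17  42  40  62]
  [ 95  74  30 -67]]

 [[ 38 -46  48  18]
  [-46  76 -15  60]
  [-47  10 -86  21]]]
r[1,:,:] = [[38, -46, 48, 18], [-46, 76, -15, 60], [-47, 10, -86, 21]]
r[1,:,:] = [[38, -46, 48, 18], [-46, 76, -15, 60], [-47, 10, -86, 21]]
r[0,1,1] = 42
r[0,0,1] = -28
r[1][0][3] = 18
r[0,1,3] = 62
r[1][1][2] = -15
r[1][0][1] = -46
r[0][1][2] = 40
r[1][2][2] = -86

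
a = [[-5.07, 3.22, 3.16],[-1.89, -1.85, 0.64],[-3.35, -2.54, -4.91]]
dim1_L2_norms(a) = [6.79, 2.72, 6.46]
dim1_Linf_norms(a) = [5.07, 1.89, 4.91]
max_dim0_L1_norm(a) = 10.31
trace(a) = -11.83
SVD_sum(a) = [[-1.69, 3.31, 4.39], [0.01, -0.01, -0.01], [1.24, -2.43, -3.22]] + [[-3.41, -0.38, -1.03], [-1.72, -0.19, -0.52], [-4.63, -0.51, -1.40]] + [[0.03, 0.29, -0.21], [-0.17, -1.65, 1.17], [0.04, 0.4, -0.29]]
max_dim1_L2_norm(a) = 6.79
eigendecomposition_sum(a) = [[(-2.53+1.8j), (1.6+1.88j), 1.58+1.80j], [-1.34-0.05j, 0.05+1.06j, (0.07+1.03j)], [-1.27-2.99j, (-2.28+1.21j), -2.20+1.22j]] + [[(-2.53-1.8j), (1.6-1.88j), (1.58-1.8j)], [(-1.34+0.05j), 0.05-1.06j, 0.07-1.03j], [-1.27+2.99j, -2.28-1.21j, (-2.2-1.22j)]] + [[(-0.01-0j), 0.03+0.00j, (-0.01+0j)], [0.78+0.00j, (-1.96-0j), (0.5-0j)], [-0.80-0.00j, (2.02+0j), -0.52+0.00j]]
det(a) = -95.49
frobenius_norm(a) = 9.76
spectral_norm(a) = 7.14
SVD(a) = [[0.81, 0.57, 0.17], [-0.00, 0.29, -0.96], [-0.59, 0.77, 0.23]] @ diag([7.138850523154755, 6.30749340766315, 2.1207640416460793]) @ [[-0.29, 0.57, 0.76], [-0.95, -0.11, -0.29], [0.08, 0.81, -0.58]]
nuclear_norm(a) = 15.57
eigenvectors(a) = [[0.14+0.65j, (0.14-0.65j), (0.01+0j)], [(-0.12+0.26j), (-0.12-0.26j), -0.70+0.00j], [(-0.69+0j), (-0.69-0j), (0.72+0j)]]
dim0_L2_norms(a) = [6.36, 4.5, 5.87]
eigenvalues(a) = [(-4.67+4.07j), (-4.67-4.07j), (-2.48+0j)]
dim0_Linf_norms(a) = [5.07, 3.22, 4.91]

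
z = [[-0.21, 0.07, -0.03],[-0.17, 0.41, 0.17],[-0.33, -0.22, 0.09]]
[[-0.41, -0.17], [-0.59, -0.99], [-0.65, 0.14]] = z @ [[1.98, 0.41], [-0.3, -1.74], [-0.75, -1.22]]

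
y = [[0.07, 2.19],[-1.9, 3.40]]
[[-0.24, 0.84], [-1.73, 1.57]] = y @ [[0.68, -0.13],  [-0.13, 0.39]]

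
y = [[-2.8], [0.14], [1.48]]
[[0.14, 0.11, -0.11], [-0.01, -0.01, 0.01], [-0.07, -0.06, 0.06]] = y@[[-0.05, -0.04, 0.04]]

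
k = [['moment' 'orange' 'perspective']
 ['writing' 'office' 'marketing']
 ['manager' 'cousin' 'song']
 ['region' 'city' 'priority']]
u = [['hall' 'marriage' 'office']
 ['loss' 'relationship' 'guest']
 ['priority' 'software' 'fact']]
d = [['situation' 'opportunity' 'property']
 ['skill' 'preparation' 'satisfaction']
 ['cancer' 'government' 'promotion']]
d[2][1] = 'government'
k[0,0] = 'moment'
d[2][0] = 'cancer'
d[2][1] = 'government'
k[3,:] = ['region', 'city', 'priority']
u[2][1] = 'software'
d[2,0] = 'cancer'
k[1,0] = 'writing'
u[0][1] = 'marriage'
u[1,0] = 'loss'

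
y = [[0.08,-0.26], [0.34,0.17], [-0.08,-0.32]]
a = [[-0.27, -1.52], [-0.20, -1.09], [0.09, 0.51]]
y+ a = [[-0.19, -1.78], [0.14, -0.92], [0.01, 0.19]]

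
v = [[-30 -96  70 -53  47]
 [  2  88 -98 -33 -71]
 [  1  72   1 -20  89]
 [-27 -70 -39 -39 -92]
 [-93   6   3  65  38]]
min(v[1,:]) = -98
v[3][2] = -39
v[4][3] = 65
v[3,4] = -92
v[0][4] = 47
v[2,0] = 1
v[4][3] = 65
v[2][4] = 89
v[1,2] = -98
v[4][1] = 6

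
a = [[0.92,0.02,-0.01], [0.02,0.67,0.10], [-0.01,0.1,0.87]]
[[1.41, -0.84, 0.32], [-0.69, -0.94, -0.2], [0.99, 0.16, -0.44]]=a @ [[1.57, -0.88, 0.35], [-1.27, -1.42, -0.24], [1.3, 0.34, -0.47]]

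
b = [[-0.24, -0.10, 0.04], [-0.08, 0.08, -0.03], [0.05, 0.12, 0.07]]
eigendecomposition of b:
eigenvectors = [[(0.96+0j), 0.04-0.16j, 0.04+0.16j], [0.20+0.00j, 0.13+0.49j, (0.13-0.49j)], [(-0.21+0j), 0.85+0.00j, (0.85-0j)]]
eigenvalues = [(-0.27+0j), (0.09+0.06j), (0.09-0.06j)]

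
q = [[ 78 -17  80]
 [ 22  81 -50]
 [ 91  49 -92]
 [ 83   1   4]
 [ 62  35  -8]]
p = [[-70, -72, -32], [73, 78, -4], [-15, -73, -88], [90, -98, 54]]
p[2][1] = -73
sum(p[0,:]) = -174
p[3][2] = 54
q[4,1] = 35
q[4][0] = 62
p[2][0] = -15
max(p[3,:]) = 90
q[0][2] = 80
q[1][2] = -50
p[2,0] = -15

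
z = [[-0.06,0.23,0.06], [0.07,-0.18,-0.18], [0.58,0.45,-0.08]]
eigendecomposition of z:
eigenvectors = [[(-0.66+0j), (-0.3-0.09j), -0.30+0.09j], [0.69+0.00j, (0.23-0.35j), (0.23+0.35j)], [0.30+0.00j, (-0.85+0j), (-0.85-0j)]]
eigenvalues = [(-0.33+0j), 0.25j, -0.25j]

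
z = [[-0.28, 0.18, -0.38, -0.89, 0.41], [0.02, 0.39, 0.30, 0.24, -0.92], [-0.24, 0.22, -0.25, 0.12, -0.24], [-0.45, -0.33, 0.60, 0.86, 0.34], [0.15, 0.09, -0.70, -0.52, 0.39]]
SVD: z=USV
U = [[0.57, -0.10, -0.72, -0.38, 0.06], [-0.34, 0.73, -0.28, -0.09, 0.52], [-0.01, 0.21, -0.47, 0.75, -0.42], [-0.53, -0.64, -0.37, 0.15, 0.38], [0.53, -0.07, 0.21, 0.51, 0.64]]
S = [1.77, 1.19, 0.56, 0.44, 0.07]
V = [[0.09, 0.11, -0.57, -0.75, 0.32], [0.23, 0.43, -0.11, -0.19, -0.84], [0.91, -0.35, -0.11, 0.16, 0.04], [-0.15, 0.14, -0.78, 0.59, -0.00], [0.29, 0.81, 0.22, 0.17, 0.43]]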